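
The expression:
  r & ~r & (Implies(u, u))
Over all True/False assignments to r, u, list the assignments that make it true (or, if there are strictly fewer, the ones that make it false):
is never true.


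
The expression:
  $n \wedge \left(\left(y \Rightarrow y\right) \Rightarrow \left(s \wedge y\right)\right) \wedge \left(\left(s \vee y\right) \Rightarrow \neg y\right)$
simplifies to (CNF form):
$\text{False}$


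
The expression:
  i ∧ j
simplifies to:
i ∧ j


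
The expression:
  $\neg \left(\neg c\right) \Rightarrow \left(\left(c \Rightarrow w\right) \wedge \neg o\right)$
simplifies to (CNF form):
$\left(w \vee \neg c\right) \wedge \left(\neg c \vee \neg o\right)$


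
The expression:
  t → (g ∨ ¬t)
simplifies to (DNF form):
g ∨ ¬t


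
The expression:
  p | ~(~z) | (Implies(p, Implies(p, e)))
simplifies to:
True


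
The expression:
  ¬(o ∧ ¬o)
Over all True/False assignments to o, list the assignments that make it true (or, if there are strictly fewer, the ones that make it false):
is always true.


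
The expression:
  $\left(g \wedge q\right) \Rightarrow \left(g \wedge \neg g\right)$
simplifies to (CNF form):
$\neg g \vee \neg q$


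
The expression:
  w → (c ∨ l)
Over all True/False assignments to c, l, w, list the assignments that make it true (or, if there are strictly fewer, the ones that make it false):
is false only for:
  c=False, l=False, w=True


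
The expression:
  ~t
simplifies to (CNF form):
~t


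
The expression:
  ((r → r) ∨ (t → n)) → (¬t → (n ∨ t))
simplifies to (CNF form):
n ∨ t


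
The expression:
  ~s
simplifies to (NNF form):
~s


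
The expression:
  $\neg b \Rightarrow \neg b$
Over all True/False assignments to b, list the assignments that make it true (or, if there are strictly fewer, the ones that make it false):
is always true.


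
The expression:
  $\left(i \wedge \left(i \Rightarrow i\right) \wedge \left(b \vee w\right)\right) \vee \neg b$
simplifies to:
$i \vee \neg b$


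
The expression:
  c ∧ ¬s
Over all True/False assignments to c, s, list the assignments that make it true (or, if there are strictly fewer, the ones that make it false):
is true only for:
  c=True, s=False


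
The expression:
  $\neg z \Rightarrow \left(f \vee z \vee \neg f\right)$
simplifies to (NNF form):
$\text{True}$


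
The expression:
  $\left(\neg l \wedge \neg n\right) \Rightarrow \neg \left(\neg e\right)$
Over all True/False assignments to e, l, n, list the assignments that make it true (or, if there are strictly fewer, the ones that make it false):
is false only for:
  e=False, l=False, n=False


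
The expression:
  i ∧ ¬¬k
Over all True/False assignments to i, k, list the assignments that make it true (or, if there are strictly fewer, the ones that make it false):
is true only for:
  i=True, k=True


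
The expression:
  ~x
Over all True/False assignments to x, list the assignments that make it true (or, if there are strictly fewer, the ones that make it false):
is true only for:
  x=False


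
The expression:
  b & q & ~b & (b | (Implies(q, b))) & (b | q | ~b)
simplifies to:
False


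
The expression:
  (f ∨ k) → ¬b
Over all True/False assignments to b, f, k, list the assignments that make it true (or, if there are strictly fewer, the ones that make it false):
is false only for:
  b=True, f=False, k=True;
  b=True, f=True, k=False;
  b=True, f=True, k=True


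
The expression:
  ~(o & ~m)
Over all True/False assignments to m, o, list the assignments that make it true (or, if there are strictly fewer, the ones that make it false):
is false only for:
  m=False, o=True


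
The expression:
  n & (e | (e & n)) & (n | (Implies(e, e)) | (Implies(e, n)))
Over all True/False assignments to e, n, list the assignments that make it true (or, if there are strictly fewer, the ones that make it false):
is true only for:
  e=True, n=True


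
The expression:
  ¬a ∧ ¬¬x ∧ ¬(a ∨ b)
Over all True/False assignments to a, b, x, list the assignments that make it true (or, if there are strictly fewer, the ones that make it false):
is true only for:
  a=False, b=False, x=True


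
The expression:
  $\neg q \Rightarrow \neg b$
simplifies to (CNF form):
$q \vee \neg b$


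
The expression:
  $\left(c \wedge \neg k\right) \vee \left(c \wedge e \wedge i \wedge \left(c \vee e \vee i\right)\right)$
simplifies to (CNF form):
$c \wedge \left(e \vee \neg k\right) \wedge \left(i \vee \neg k\right)$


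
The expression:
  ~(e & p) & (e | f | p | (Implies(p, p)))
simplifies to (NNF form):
~e | ~p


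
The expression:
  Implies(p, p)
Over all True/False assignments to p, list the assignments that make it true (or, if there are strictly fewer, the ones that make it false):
is always true.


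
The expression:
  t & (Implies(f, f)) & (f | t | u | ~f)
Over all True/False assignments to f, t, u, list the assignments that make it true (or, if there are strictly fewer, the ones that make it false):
is true only for:
  f=False, t=True, u=False;
  f=False, t=True, u=True;
  f=True, t=True, u=False;
  f=True, t=True, u=True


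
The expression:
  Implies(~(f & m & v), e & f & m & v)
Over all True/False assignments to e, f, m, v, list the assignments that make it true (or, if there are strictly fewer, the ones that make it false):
is true only for:
  e=False, f=True, m=True, v=True;
  e=True, f=True, m=True, v=True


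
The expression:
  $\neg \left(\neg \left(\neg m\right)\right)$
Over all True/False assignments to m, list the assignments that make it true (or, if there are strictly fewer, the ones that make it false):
is true only for:
  m=False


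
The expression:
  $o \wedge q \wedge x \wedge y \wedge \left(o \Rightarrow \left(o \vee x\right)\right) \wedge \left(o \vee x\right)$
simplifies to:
$o \wedge q \wedge x \wedge y$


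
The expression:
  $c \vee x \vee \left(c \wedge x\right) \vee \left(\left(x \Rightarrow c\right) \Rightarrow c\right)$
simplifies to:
$c \vee x$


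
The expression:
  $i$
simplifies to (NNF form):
$i$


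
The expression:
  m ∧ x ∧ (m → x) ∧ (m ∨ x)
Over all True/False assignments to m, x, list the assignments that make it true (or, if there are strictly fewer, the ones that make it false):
is true only for:
  m=True, x=True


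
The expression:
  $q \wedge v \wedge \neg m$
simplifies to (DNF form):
$q \wedge v \wedge \neg m$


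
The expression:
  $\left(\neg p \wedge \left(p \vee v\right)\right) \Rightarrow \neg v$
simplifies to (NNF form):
$p \vee \neg v$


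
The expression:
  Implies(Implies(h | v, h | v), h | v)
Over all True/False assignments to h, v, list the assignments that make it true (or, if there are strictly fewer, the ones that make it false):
is false only for:
  h=False, v=False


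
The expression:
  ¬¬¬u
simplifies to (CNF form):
¬u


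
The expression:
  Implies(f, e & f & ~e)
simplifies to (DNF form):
~f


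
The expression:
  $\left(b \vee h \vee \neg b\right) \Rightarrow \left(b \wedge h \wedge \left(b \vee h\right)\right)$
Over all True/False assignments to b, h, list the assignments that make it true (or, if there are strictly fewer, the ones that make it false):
is true only for:
  b=True, h=True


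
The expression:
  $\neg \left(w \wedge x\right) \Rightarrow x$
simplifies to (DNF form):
$x$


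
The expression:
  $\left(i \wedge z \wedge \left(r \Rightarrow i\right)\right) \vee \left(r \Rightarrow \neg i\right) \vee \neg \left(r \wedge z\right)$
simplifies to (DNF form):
$\text{True}$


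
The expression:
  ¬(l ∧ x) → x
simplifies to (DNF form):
x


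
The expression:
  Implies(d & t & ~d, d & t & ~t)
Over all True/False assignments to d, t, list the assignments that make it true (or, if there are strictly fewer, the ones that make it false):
is always true.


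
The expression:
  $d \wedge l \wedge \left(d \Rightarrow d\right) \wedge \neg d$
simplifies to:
$\text{False}$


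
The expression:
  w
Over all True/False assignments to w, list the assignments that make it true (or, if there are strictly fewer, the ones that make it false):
is true only for:
  w=True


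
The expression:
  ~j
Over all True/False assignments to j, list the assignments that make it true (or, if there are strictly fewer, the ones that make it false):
is true only for:
  j=False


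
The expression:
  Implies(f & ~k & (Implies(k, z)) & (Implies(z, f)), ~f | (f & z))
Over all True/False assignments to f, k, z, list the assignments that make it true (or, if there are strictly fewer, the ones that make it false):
is false only for:
  f=True, k=False, z=False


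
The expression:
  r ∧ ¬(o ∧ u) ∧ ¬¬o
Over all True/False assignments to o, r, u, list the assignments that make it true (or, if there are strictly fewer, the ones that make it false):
is true only for:
  o=True, r=True, u=False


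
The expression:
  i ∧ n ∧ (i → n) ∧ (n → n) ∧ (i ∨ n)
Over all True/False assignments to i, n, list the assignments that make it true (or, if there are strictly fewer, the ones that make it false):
is true only for:
  i=True, n=True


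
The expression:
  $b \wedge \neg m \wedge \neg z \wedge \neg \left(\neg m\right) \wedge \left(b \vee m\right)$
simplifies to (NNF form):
$\text{False}$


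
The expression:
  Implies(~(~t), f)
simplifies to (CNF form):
f | ~t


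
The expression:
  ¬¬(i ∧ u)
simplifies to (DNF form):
i ∧ u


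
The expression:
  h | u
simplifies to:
h | u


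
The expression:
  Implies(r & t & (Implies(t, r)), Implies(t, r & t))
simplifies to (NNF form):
True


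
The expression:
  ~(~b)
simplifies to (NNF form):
b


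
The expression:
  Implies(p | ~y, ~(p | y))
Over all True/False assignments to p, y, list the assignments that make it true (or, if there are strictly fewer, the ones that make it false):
is true only for:
  p=False, y=False;
  p=False, y=True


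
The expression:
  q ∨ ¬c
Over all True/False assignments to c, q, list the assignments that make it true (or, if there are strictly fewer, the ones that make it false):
is false only for:
  c=True, q=False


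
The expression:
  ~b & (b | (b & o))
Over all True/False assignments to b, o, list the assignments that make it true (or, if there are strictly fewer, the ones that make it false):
is never true.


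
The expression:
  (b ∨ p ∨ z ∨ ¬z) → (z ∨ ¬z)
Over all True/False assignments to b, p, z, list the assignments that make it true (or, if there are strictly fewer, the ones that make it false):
is always true.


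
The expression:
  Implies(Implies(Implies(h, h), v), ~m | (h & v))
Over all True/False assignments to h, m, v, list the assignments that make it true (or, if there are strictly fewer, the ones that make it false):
is false only for:
  h=False, m=True, v=True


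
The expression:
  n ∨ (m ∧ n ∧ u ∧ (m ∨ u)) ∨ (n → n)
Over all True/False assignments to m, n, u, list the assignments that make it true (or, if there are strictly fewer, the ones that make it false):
is always true.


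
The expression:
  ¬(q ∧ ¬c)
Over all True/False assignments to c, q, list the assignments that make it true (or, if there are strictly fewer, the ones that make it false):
is false only for:
  c=False, q=True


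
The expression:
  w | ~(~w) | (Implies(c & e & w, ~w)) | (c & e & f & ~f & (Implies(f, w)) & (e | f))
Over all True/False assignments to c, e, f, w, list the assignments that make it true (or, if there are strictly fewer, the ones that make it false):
is always true.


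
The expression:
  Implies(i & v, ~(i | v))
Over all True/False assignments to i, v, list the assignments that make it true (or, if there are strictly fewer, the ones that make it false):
is false only for:
  i=True, v=True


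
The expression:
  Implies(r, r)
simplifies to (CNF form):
True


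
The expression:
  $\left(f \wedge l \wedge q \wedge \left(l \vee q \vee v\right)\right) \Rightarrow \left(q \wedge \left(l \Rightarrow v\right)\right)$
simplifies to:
$v \vee \neg f \vee \neg l \vee \neg q$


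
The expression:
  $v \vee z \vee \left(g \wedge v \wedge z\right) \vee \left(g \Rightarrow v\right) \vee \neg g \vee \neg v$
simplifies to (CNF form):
$\text{True}$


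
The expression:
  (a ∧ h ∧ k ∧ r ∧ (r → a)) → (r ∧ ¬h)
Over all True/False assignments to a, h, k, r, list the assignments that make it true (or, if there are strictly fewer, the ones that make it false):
is false only for:
  a=True, h=True, k=True, r=True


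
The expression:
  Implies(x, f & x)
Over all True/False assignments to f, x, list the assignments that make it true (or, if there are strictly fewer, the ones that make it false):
is false only for:
  f=False, x=True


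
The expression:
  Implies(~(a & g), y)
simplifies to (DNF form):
y | (a & g)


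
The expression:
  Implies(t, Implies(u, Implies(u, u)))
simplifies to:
True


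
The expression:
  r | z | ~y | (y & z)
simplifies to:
r | z | ~y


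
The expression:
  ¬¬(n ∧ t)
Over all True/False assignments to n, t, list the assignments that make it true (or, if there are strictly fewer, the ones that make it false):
is true only for:
  n=True, t=True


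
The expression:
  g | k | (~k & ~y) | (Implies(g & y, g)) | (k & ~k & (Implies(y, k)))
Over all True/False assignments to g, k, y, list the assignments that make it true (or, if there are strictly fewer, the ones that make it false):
is always true.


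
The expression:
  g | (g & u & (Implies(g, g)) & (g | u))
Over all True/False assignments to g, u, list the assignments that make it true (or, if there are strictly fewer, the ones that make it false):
is true only for:
  g=True, u=False;
  g=True, u=True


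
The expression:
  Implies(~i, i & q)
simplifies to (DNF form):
i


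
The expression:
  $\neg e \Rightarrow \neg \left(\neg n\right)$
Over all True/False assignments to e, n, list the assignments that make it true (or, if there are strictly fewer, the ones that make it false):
is false only for:
  e=False, n=False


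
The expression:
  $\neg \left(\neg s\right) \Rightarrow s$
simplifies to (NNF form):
$\text{True}$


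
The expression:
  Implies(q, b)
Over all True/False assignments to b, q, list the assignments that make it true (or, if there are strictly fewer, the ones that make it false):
is false only for:
  b=False, q=True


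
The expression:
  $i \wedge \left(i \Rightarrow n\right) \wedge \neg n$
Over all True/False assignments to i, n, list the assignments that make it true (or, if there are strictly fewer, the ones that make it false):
is never true.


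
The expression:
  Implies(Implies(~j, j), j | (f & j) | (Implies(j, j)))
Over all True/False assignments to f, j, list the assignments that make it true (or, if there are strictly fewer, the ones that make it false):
is always true.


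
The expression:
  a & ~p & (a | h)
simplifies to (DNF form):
a & ~p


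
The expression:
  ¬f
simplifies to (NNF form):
¬f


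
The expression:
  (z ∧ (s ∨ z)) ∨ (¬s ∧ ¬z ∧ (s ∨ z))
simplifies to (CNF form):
z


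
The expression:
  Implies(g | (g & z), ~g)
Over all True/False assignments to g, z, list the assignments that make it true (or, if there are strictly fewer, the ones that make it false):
is true only for:
  g=False, z=False;
  g=False, z=True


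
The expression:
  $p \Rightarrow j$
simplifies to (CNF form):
$j \vee \neg p$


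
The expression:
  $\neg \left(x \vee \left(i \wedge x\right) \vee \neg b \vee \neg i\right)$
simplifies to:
$b \wedge i \wedge \neg x$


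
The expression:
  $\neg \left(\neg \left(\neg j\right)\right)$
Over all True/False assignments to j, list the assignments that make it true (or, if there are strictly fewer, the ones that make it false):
is true only for:
  j=False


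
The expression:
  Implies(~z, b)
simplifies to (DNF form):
b | z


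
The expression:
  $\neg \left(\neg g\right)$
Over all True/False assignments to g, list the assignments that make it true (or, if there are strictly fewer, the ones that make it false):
is true only for:
  g=True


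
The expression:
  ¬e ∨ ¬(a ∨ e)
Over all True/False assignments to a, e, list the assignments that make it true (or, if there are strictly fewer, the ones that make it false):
is true only for:
  a=False, e=False;
  a=True, e=False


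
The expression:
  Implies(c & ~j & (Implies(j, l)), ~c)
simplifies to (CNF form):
j | ~c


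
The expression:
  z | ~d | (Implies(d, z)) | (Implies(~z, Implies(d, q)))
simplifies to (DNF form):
q | z | ~d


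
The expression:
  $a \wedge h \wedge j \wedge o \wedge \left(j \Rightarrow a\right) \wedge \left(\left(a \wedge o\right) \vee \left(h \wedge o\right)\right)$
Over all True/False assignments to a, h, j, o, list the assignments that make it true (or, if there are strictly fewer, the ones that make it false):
is true only for:
  a=True, h=True, j=True, o=True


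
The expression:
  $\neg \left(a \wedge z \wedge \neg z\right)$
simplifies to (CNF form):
$\text{True}$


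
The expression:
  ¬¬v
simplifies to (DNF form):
v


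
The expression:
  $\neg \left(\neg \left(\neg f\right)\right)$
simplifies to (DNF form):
$\neg f$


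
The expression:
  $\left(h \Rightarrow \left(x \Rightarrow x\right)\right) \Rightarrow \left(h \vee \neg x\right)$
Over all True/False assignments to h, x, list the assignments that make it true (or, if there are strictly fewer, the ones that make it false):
is false only for:
  h=False, x=True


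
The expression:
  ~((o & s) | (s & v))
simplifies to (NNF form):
~s | (~o & ~v)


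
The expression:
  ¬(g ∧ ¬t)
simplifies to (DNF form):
t ∨ ¬g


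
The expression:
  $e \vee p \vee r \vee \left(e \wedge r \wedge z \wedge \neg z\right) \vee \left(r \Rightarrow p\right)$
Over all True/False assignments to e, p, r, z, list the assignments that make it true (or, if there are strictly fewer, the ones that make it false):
is always true.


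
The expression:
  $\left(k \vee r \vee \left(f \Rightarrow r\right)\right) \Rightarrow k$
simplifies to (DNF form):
$k \vee \left(f \wedge \neg r\right)$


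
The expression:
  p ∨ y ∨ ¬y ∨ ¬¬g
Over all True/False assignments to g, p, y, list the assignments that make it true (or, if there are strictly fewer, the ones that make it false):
is always true.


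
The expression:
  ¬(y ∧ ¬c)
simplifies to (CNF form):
c ∨ ¬y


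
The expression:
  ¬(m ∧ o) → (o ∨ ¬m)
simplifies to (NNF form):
o ∨ ¬m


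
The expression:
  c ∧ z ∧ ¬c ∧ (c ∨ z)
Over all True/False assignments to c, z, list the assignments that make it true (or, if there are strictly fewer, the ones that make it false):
is never true.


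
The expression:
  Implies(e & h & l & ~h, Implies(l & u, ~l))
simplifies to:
True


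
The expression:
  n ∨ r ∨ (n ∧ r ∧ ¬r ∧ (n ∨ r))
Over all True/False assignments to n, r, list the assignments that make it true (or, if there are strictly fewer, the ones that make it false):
is false only for:
  n=False, r=False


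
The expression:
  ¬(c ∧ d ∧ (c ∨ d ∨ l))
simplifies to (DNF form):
¬c ∨ ¬d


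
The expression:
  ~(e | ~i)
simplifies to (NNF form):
i & ~e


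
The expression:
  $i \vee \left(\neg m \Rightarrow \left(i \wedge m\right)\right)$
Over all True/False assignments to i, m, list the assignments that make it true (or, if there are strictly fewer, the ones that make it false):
is false only for:
  i=False, m=False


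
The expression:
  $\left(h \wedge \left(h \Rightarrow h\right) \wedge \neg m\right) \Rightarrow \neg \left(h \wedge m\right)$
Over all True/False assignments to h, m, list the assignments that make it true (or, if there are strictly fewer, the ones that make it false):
is always true.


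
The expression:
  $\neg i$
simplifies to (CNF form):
$\neg i$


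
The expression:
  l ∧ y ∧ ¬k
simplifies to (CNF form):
l ∧ y ∧ ¬k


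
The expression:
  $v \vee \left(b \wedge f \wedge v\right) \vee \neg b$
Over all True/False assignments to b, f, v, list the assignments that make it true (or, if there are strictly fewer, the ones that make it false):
is false only for:
  b=True, f=False, v=False;
  b=True, f=True, v=False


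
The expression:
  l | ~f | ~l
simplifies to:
True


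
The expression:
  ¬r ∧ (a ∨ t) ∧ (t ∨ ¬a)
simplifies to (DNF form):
t ∧ ¬r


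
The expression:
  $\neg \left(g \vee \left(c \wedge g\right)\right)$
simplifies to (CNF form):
$\neg g$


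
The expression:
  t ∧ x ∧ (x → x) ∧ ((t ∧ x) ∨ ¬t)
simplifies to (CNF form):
t ∧ x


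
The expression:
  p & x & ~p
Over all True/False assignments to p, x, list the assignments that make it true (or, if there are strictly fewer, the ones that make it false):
is never true.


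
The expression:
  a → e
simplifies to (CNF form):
e ∨ ¬a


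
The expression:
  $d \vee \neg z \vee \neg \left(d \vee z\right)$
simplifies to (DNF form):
$d \vee \neg z$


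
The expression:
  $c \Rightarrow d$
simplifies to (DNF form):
$d \vee \neg c$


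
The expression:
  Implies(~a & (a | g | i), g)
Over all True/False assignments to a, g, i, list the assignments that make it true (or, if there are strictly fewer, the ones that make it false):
is false only for:
  a=False, g=False, i=True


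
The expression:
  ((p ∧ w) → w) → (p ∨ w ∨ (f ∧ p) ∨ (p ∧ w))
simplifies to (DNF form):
p ∨ w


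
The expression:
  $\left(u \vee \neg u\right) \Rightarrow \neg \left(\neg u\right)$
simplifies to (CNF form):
$u$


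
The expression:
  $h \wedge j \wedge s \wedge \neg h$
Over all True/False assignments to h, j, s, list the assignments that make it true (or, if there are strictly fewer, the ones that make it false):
is never true.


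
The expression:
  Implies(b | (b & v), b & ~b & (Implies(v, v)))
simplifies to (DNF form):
~b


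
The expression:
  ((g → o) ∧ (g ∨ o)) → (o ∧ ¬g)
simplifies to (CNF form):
¬g ∨ ¬o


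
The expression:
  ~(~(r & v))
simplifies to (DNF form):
r & v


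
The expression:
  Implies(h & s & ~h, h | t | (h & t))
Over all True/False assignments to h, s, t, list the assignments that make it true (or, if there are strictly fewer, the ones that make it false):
is always true.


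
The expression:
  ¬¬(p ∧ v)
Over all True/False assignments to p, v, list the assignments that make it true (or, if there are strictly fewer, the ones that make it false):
is true only for:
  p=True, v=True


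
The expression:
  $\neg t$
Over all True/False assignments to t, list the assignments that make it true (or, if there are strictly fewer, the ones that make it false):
is true only for:
  t=False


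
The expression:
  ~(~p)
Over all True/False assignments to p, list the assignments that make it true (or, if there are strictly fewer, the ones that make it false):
is true only for:
  p=True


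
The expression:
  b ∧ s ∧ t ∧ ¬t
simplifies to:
False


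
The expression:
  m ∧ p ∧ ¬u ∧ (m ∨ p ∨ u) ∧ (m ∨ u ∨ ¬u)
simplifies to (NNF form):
m ∧ p ∧ ¬u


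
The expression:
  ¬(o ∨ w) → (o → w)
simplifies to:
True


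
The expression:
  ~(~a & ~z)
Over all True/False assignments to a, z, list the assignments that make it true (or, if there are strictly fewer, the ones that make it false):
is false only for:
  a=False, z=False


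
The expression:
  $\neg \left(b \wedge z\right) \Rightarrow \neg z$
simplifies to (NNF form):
$b \vee \neg z$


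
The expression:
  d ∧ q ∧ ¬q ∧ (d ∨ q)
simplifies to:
False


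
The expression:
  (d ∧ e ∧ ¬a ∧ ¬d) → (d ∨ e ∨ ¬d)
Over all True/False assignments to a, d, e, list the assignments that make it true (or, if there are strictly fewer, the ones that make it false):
is always true.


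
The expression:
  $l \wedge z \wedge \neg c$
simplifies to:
$l \wedge z \wedge \neg c$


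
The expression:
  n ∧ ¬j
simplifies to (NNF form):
n ∧ ¬j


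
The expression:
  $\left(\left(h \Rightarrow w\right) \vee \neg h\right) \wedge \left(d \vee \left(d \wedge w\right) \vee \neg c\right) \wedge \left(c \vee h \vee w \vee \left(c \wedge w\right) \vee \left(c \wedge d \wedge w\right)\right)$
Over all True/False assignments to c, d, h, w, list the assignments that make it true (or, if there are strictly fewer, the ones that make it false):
is true only for:
  c=False, d=False, h=False, w=True;
  c=False, d=False, h=True, w=True;
  c=False, d=True, h=False, w=True;
  c=False, d=True, h=True, w=True;
  c=True, d=True, h=False, w=False;
  c=True, d=True, h=False, w=True;
  c=True, d=True, h=True, w=True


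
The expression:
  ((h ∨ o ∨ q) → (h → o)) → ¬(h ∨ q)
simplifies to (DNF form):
(h ∧ ¬o) ∨ (¬h ∧ ¬q)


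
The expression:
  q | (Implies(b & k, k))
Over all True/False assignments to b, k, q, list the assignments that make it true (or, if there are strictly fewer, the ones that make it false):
is always true.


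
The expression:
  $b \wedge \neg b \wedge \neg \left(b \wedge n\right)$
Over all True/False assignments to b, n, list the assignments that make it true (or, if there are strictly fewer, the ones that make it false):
is never true.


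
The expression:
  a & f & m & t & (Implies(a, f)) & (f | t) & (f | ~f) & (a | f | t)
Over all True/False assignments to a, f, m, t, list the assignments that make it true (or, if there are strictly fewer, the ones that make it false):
is true only for:
  a=True, f=True, m=True, t=True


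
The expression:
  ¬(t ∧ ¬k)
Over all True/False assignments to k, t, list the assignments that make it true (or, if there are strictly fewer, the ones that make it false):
is false only for:
  k=False, t=True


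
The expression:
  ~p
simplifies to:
~p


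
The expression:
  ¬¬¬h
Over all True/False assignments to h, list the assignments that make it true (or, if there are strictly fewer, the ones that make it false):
is true only for:
  h=False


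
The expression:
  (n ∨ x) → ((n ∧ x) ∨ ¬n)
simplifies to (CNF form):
x ∨ ¬n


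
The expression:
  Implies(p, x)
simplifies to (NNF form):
x | ~p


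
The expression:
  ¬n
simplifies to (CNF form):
¬n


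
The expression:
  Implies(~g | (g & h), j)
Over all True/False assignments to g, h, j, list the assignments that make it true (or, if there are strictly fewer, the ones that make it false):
is false only for:
  g=False, h=False, j=False;
  g=False, h=True, j=False;
  g=True, h=True, j=False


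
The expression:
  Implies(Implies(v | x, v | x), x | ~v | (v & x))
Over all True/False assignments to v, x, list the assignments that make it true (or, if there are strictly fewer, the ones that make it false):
is false only for:
  v=True, x=False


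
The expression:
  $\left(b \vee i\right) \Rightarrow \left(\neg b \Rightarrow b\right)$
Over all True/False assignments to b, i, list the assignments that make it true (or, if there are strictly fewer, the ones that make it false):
is false only for:
  b=False, i=True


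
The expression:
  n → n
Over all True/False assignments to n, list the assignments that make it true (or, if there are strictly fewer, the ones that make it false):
is always true.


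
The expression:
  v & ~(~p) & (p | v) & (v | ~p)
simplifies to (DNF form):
p & v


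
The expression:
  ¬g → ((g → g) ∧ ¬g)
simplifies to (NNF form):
True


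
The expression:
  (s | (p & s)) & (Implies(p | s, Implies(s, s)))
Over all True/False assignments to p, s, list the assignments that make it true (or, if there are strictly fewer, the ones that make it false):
is true only for:
  p=False, s=True;
  p=True, s=True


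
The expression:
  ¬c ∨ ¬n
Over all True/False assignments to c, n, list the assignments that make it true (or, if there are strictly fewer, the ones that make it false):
is false only for:
  c=True, n=True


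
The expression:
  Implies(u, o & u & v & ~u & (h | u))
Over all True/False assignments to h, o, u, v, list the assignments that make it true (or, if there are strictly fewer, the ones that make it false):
is true only for:
  h=False, o=False, u=False, v=False;
  h=False, o=False, u=False, v=True;
  h=False, o=True, u=False, v=False;
  h=False, o=True, u=False, v=True;
  h=True, o=False, u=False, v=False;
  h=True, o=False, u=False, v=True;
  h=True, o=True, u=False, v=False;
  h=True, o=True, u=False, v=True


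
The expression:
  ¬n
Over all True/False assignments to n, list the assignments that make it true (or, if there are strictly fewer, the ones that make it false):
is true only for:
  n=False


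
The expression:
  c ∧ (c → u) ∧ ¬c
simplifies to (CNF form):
False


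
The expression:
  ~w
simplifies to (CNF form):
~w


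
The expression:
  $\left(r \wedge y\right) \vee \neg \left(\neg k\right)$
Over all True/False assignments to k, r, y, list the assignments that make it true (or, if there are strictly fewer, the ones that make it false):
is false only for:
  k=False, r=False, y=False;
  k=False, r=False, y=True;
  k=False, r=True, y=False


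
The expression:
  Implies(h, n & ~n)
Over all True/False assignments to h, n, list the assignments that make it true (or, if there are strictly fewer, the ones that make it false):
is true only for:
  h=False, n=False;
  h=False, n=True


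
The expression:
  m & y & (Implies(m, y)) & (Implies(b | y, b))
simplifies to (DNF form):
b & m & y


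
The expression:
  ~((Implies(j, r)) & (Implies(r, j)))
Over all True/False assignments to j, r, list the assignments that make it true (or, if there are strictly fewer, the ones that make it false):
is true only for:
  j=False, r=True;
  j=True, r=False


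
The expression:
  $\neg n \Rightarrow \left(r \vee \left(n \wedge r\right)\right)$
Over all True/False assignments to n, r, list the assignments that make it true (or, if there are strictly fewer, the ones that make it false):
is false only for:
  n=False, r=False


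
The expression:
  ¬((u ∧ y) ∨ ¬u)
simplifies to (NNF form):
u ∧ ¬y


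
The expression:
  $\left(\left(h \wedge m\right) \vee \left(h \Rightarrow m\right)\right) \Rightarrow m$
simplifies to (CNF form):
$h \vee m$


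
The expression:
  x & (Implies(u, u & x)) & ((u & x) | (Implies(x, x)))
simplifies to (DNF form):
x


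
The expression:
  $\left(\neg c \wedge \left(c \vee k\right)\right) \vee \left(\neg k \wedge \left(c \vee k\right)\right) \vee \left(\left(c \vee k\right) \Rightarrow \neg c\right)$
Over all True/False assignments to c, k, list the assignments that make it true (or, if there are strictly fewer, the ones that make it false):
is false only for:
  c=True, k=True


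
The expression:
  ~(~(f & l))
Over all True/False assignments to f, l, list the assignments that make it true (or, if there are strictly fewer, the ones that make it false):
is true only for:
  f=True, l=True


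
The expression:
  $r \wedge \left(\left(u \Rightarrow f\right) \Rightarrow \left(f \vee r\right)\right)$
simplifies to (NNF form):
$r$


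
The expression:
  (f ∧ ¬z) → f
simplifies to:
True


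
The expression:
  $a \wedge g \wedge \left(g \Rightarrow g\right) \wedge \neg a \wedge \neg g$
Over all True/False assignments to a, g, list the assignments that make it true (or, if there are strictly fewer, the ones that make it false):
is never true.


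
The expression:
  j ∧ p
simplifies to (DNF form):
j ∧ p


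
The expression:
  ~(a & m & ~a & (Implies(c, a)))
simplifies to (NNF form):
True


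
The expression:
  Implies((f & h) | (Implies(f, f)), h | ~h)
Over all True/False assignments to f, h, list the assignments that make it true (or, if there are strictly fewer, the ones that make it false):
is always true.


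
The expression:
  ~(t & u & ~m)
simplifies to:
m | ~t | ~u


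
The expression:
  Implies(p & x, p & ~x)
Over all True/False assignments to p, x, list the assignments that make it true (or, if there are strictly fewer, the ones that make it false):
is false only for:
  p=True, x=True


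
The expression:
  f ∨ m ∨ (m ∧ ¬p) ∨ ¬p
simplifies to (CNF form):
f ∨ m ∨ ¬p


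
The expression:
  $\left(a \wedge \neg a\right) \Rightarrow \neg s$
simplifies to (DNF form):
$\text{True}$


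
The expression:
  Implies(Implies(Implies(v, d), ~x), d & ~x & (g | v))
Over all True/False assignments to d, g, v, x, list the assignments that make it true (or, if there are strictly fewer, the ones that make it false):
is false only for:
  d=False, g=False, v=False, x=False;
  d=False, g=False, v=True, x=False;
  d=False, g=False, v=True, x=True;
  d=False, g=True, v=False, x=False;
  d=False, g=True, v=True, x=False;
  d=False, g=True, v=True, x=True;
  d=True, g=False, v=False, x=False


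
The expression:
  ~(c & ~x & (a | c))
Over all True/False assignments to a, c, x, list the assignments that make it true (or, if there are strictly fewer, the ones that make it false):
is false only for:
  a=False, c=True, x=False;
  a=True, c=True, x=False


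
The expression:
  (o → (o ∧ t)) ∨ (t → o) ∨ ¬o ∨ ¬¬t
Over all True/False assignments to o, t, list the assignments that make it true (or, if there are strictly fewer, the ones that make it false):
is always true.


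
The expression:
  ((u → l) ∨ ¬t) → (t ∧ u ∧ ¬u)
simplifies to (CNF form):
t ∧ u ∧ ¬l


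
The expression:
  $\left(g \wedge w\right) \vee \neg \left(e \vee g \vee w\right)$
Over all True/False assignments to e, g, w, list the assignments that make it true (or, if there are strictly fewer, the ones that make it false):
is true only for:
  e=False, g=False, w=False;
  e=False, g=True, w=True;
  e=True, g=True, w=True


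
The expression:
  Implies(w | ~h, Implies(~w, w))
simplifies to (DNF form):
h | w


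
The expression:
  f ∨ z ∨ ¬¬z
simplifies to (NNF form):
f ∨ z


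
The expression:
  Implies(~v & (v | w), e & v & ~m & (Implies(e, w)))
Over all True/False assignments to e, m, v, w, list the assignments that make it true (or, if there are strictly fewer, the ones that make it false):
is false only for:
  e=False, m=False, v=False, w=True;
  e=False, m=True, v=False, w=True;
  e=True, m=False, v=False, w=True;
  e=True, m=True, v=False, w=True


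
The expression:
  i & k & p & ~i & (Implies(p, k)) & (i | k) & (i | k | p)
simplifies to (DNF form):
False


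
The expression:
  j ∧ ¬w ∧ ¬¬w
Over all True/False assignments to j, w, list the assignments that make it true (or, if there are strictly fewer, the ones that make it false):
is never true.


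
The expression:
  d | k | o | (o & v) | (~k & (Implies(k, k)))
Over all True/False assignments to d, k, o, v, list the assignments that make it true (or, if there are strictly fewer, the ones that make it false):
is always true.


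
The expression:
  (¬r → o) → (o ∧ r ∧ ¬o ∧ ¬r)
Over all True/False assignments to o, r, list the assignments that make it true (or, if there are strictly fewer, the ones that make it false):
is true only for:
  o=False, r=False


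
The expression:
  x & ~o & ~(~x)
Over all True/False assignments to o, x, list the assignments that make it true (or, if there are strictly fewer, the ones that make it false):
is true only for:
  o=False, x=True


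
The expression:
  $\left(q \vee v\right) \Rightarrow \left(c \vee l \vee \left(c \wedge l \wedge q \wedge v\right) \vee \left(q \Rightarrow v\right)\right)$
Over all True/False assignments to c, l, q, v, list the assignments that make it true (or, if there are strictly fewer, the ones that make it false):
is false only for:
  c=False, l=False, q=True, v=False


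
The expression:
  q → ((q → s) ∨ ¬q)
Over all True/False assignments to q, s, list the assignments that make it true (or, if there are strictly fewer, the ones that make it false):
is false only for:
  q=True, s=False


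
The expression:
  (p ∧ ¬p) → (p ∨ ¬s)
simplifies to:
True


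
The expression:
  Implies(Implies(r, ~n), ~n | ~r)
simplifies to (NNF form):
True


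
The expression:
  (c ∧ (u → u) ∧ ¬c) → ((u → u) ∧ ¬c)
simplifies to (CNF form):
True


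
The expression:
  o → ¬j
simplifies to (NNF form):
¬j ∨ ¬o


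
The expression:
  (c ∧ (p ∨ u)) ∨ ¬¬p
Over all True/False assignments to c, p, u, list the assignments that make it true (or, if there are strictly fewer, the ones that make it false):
is false only for:
  c=False, p=False, u=False;
  c=False, p=False, u=True;
  c=True, p=False, u=False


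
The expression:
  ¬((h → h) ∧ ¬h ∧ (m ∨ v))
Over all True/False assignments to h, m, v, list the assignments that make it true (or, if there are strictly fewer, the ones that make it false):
is false only for:
  h=False, m=False, v=True;
  h=False, m=True, v=False;
  h=False, m=True, v=True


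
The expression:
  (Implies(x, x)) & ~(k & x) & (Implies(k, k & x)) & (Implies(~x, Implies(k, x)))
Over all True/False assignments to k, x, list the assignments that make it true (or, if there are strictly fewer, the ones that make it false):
is true only for:
  k=False, x=False;
  k=False, x=True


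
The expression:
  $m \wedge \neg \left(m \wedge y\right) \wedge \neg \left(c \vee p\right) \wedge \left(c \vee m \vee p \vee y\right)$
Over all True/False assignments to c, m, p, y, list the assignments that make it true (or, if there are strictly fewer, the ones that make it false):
is true only for:
  c=False, m=True, p=False, y=False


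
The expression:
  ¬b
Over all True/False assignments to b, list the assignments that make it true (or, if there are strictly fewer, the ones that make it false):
is true only for:
  b=False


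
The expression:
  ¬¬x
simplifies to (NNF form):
x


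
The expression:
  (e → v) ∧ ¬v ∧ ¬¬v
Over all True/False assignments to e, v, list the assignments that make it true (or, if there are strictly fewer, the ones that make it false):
is never true.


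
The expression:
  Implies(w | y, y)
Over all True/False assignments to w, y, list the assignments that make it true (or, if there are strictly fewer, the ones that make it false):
is false only for:
  w=True, y=False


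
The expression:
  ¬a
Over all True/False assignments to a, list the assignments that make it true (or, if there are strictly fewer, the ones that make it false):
is true only for:
  a=False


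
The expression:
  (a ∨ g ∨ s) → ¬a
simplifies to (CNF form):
¬a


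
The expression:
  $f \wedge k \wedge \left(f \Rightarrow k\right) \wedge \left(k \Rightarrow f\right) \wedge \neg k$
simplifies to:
$\text{False}$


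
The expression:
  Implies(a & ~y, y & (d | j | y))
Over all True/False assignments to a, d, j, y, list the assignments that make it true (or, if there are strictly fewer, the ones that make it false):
is false only for:
  a=True, d=False, j=False, y=False;
  a=True, d=False, j=True, y=False;
  a=True, d=True, j=False, y=False;
  a=True, d=True, j=True, y=False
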